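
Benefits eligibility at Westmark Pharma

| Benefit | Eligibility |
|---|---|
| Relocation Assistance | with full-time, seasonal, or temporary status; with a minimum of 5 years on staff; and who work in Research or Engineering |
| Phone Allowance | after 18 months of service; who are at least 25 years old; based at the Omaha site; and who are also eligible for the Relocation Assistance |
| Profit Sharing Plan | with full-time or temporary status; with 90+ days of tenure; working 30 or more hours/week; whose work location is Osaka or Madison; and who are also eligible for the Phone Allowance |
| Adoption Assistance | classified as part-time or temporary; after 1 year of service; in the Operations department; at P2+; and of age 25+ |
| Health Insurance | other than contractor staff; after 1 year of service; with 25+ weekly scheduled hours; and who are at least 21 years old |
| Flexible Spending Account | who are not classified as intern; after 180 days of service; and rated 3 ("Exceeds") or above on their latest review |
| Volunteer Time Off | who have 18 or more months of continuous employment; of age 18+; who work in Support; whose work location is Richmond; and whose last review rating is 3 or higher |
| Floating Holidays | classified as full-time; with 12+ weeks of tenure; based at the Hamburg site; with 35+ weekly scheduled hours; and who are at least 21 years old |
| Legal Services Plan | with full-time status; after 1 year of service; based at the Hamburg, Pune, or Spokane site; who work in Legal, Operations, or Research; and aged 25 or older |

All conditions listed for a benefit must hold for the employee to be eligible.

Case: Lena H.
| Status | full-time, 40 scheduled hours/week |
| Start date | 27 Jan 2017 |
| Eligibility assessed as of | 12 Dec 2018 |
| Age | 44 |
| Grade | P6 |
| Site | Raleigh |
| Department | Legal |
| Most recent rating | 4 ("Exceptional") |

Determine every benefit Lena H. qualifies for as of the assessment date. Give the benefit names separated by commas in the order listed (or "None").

Service from 27 Jan 2017 to 12 Dec 2018: 684 days.
Relocation Assistance — status full-time ✓; service 684 days < 5 years (≈1825 days) ✗ → not eligible.
Phone Allowance — service 684 days ≥ 18 months (≈540 days) ✓; age 44 ≥ 25 ✓; site Raleigh ✗ (not Omaha) → not eligible.
Profit Sharing Plan — status full-time ✓; service 684 days ≥ 90 days ✓; 40 hrs/wk ≥ 30 ✓; site Raleigh ✗ (not Osaka or Madison) → not eligible.
Adoption Assistance — status full-time ✗ (requires part-time or temporary) → not eligible.
Health Insurance — status full-time ✓ (not excluded); service 684 days ≥ 1 year (≈365 days) ✓; 40 hrs/wk ≥ 25 ✓; age 44 ≥ 21 ✓ → eligible.
Flexible Spending Account — status full-time ✓ (not excluded); service 684 days ≥ 180 days ✓; rating 4 ≥ 3 ✓ → eligible.
Volunteer Time Off — service 684 days ≥ 18 months (≈540 days) ✓; age 44 ≥ 18 ✓; dept Legal ✗ → not eligible.
Floating Holidays — status full-time ✓; service 684 days ≥ 12 weeks (≈84 days) ✓; site Raleigh ✗ (not Hamburg) → not eligible.
Legal Services Plan — status full-time ✓; service 684 days ≥ 1 year (≈365 days) ✓; site Raleigh ✗ (not Hamburg, Pune, or Spokane) → not eligible.

Health Insurance, Flexible Spending Account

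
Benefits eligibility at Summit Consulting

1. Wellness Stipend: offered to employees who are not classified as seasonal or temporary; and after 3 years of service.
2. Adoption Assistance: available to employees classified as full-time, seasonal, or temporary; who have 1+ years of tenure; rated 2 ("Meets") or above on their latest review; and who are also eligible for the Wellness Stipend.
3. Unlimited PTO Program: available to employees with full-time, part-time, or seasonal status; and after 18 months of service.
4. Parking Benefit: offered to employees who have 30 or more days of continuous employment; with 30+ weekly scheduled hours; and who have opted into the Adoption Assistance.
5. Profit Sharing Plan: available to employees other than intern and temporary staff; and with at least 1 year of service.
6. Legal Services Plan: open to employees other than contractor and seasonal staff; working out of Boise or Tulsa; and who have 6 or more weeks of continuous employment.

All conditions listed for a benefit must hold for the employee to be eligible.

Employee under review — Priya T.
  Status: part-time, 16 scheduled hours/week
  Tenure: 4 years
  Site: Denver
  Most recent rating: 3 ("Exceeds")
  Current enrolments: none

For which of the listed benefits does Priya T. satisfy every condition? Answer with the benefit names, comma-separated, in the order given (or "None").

Wellness Stipend, Unlimited PTO Program, Profit Sharing Plan

Wellness Stipend — status part-time ✓ (not excluded); service 4 years ≥ 3 years ✓ → eligible.
Adoption Assistance — status part-time ✗ (requires full-time, seasonal, or temporary) → not eligible.
Unlimited PTO Program — status part-time ✓; service 4 years ≥ 18 months (≈540 days) ✓ → eligible.
Parking Benefit — service 4 years ≥ 30 days ✓; 16 hrs/wk < 30 ✗ → not eligible.
Profit Sharing Plan — status part-time ✓ (not excluded); service 4 years ≥ 1 year ✓ → eligible.
Legal Services Plan — status part-time ✓ (not excluded); site Denver ✗ (not Boise or Tulsa) → not eligible.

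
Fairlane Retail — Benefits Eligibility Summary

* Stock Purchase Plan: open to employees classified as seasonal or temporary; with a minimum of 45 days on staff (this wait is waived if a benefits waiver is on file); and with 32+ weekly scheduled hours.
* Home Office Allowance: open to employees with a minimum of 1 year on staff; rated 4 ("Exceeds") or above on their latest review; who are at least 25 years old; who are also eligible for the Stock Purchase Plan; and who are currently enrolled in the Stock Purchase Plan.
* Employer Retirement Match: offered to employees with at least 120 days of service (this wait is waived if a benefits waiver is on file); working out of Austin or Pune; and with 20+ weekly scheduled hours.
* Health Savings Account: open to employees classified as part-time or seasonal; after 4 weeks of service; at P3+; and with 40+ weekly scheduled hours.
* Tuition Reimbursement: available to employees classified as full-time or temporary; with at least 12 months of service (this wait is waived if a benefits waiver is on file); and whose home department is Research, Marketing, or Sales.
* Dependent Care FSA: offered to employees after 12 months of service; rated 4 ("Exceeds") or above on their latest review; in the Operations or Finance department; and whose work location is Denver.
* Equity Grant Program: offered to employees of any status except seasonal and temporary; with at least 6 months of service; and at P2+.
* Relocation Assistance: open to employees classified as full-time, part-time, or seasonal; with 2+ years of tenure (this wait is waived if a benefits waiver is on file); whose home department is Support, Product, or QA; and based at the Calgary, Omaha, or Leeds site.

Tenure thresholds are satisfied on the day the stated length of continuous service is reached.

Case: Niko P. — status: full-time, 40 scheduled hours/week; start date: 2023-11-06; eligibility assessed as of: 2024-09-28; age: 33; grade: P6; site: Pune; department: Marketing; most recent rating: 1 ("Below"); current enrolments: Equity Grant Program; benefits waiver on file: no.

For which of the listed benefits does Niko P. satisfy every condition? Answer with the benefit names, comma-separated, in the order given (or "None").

Service from 2023-11-06 to 2024-09-28: 327 days.
Stock Purchase Plan — status full-time ✗ (requires seasonal or temporary) → not eligible.
Home Office Allowance — service 327 days < 1 year (≈365 days) ✗ → not eligible.
Employer Retirement Match — no waiver, service 327 days ≥ 120 days ✓; site Pune ✓; 40 hrs/wk ≥ 20 ✓ → eligible.
Health Savings Account — status full-time ✗ (requires part-time or seasonal) → not eligible.
Tuition Reimbursement — status full-time ✓; no waiver, service 327 days < 12 months (≈360 days) ✗ → not eligible.
Dependent Care FSA — service 327 days < 12 months (≈360 days) ✗ → not eligible.
Equity Grant Program — status full-time ✓ (not excluded); service 327 days ≥ 6 months (≈180 days) ✓; grade P6 ≥ P2 ✓ → eligible.
Relocation Assistance — status full-time ✓; no waiver, service 327 days < 2 years (≈730 days) ✗ → not eligible.

Employer Retirement Match, Equity Grant Program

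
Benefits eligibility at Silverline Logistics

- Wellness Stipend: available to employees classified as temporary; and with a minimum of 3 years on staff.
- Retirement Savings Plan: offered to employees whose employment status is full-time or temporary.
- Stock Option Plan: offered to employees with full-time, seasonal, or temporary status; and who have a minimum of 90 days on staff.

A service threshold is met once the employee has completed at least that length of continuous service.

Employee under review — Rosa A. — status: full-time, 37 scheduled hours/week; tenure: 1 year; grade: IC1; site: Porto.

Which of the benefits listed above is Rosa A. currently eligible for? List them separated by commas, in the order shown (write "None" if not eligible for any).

Wellness Stipend — status full-time ✗ (requires temporary) → not eligible.
Retirement Savings Plan — status full-time ✓ → eligible.
Stock Option Plan — status full-time ✓; service 1 year ≥ 90 days ✓ → eligible.

Retirement Savings Plan, Stock Option Plan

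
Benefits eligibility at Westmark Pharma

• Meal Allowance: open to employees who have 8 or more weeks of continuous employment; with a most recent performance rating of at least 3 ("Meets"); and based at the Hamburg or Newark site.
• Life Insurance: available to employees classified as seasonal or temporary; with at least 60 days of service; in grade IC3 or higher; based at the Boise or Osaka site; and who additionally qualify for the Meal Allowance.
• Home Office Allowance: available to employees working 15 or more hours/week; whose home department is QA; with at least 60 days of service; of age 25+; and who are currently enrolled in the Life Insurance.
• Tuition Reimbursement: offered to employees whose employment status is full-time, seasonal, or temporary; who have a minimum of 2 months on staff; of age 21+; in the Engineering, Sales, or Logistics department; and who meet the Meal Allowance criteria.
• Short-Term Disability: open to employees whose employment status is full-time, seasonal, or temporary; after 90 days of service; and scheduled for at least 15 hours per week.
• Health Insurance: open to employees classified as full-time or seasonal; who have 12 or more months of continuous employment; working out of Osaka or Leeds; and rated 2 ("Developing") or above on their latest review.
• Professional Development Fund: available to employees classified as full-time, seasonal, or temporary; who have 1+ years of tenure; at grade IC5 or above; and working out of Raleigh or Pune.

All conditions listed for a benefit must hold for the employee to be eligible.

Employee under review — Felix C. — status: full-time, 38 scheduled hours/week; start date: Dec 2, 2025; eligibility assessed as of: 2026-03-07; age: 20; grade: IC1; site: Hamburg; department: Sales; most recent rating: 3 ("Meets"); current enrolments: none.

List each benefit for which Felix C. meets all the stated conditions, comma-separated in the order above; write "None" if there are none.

Service from Dec 2, 2025 to 2026-03-07: 95 days.
Meal Allowance — service 95 days ≥ 8 weeks (≈56 days) ✓; rating 3 ≥ 3 ✓; site Hamburg ✓ → eligible.
Life Insurance — status full-time ✗ (requires seasonal or temporary) → not eligible.
Home Office Allowance — 38 hrs/wk ≥ 15 ✓; dept Sales ✗ → not eligible.
Tuition Reimbursement — status full-time ✓; service 95 days ≥ 2 months (≈60 days) ✓; age 20 < 21 ✗ → not eligible.
Short-Term Disability — status full-time ✓; service 95 days ≥ 90 days ✓; 38 hrs/wk ≥ 15 ✓ → eligible.
Health Insurance — status full-time ✓; service 95 days < 12 months (≈360 days) ✗ → not eligible.
Professional Development Fund — status full-time ✓; service 95 days < 1 year (≈365 days) ✗ → not eligible.

Meal Allowance, Short-Term Disability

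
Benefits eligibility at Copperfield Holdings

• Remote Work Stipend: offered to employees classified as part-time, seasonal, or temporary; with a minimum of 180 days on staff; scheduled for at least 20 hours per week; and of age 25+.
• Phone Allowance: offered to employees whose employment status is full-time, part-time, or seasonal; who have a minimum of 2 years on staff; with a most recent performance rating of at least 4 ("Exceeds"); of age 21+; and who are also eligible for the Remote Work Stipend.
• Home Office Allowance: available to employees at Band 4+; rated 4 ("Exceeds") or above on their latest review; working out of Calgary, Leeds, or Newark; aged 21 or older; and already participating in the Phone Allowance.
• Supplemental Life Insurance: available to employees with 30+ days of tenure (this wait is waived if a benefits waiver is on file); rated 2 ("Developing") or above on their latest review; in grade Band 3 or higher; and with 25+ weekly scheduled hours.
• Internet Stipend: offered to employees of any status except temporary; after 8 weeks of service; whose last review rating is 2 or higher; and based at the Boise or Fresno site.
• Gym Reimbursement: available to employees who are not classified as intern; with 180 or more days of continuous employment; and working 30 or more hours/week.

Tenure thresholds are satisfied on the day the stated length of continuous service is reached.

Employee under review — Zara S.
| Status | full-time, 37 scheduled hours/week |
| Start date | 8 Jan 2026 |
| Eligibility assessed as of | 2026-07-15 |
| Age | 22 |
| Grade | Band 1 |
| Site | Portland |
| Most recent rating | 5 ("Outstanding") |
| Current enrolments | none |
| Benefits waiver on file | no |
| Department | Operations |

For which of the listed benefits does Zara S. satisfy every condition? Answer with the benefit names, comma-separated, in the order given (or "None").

Gym Reimbursement

Service from 8 Jan 2026 to 2026-07-15: 188 days.
Remote Work Stipend — status full-time ✗ (requires part-time, seasonal, or temporary) → not eligible.
Phone Allowance — status full-time ✓; service 188 days < 2 years (≈730 days) ✗ → not eligible.
Home Office Allowance — grade Band 1 < Band 4 ✗ → not eligible.
Supplemental Life Insurance — no waiver, service 188 days ≥ 30 days ✓; rating 5 ≥ 2 ✓; grade Band 1 < Band 3 ✗ → not eligible.
Internet Stipend — status full-time ✓ (not excluded); service 188 days ≥ 8 weeks (≈56 days) ✓; rating 5 ≥ 2 ✓; site Portland ✗ (not Boise or Fresno) → not eligible.
Gym Reimbursement — status full-time ✓ (not excluded); service 188 days ≥ 180 days ✓; 37 hrs/wk ≥ 30 ✓ → eligible.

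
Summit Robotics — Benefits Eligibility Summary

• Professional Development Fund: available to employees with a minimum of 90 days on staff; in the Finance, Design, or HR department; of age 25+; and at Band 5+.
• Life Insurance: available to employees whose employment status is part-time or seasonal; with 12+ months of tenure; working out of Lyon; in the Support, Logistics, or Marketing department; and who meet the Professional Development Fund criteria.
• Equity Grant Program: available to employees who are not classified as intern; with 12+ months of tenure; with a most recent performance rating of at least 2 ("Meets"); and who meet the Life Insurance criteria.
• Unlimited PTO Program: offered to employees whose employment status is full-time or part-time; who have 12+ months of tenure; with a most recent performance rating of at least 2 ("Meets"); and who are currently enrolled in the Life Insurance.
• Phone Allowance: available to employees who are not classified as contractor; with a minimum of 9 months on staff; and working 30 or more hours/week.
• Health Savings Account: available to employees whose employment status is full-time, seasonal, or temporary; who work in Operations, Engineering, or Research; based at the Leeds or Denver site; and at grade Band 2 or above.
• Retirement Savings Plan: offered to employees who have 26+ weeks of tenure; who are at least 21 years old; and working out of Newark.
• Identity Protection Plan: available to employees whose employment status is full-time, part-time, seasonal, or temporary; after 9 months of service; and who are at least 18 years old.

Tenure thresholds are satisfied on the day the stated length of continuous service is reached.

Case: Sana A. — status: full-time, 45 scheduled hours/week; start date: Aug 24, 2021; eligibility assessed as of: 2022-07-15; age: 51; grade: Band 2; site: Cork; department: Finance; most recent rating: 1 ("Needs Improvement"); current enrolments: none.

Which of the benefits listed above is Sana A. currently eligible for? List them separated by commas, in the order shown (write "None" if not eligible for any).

Phone Allowance, Identity Protection Plan

Service from Aug 24, 2021 to 2022-07-15: 325 days.
Professional Development Fund — service 325 days ≥ 90 days ✓; dept Finance ✓; age 51 ≥ 25 ✓; grade Band 2 < Band 5 ✗ → not eligible.
Life Insurance — status full-time ✗ (requires part-time or seasonal) → not eligible.
Equity Grant Program — status full-time ✓ (not excluded); service 325 days < 12 months (≈360 days) ✗ → not eligible.
Unlimited PTO Program — status full-time ✓; service 325 days < 12 months (≈360 days) ✗ → not eligible.
Phone Allowance — status full-time ✓ (not excluded); service 325 days ≥ 9 months (≈270 days) ✓; 45 hrs/wk ≥ 30 ✓ → eligible.
Health Savings Account — status full-time ✓; dept Finance ✗ → not eligible.
Retirement Savings Plan — service 325 days ≥ 26 weeks (≈182 days) ✓; age 51 ≥ 21 ✓; site Cork ✗ (not Newark) → not eligible.
Identity Protection Plan — status full-time ✓; service 325 days ≥ 9 months (≈270 days) ✓; age 51 ≥ 18 ✓ → eligible.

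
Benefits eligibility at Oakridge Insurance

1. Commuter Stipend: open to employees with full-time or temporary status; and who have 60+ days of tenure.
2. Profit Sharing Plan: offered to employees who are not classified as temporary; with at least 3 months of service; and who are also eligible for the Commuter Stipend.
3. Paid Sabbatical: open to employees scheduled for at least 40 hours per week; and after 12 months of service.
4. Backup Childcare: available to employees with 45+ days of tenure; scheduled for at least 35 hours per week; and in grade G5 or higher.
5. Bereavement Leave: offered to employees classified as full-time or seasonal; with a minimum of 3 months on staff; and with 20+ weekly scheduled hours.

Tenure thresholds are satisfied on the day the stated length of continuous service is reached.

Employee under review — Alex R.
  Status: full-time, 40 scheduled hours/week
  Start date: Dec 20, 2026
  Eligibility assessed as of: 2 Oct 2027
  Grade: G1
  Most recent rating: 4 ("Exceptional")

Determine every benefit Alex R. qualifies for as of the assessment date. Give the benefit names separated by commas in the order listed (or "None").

Service from Dec 20, 2026 to 2 Oct 2027: 286 days.
Commuter Stipend — status full-time ✓; service 286 days ≥ 60 days ✓ → eligible.
Profit Sharing Plan — status full-time ✓ (not excluded); service 286 days ≥ 3 months (≈90 days) ✓; eligible for Commuter Stipend ✓ → eligible.
Paid Sabbatical — 40 hrs/wk ≥ 40 ✓; service 286 days < 12 months (≈360 days) ✗ → not eligible.
Backup Childcare — service 286 days ≥ 45 days ✓; 40 hrs/wk ≥ 35 ✓; grade G1 < G5 ✗ → not eligible.
Bereavement Leave — status full-time ✓; service 286 days ≥ 3 months (≈90 days) ✓; 40 hrs/wk ≥ 20 ✓ → eligible.

Commuter Stipend, Profit Sharing Plan, Bereavement Leave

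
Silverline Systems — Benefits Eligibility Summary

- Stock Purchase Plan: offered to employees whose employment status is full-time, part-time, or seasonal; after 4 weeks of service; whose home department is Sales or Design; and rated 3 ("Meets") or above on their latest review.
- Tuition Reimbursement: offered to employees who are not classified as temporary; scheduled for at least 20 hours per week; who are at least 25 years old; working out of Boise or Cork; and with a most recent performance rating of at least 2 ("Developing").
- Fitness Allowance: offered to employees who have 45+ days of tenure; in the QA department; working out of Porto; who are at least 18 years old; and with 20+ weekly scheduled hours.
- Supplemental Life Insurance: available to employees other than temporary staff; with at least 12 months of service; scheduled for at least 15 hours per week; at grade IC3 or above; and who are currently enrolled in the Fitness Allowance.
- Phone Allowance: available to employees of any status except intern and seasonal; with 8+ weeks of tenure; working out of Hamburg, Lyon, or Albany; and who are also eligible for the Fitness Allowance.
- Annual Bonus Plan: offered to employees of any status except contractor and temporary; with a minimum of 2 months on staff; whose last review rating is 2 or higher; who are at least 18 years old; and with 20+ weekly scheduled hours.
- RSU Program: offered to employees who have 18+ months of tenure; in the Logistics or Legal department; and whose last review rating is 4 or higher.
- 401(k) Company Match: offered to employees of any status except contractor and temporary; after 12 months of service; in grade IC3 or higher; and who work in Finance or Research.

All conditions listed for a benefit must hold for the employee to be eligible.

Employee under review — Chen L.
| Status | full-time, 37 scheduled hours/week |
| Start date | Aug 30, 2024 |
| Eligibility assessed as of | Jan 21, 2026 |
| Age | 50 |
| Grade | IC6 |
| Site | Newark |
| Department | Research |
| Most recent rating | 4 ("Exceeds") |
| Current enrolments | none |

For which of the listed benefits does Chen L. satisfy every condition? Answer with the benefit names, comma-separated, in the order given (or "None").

Service from Aug 30, 2024 to Jan 21, 2026: 509 days.
Stock Purchase Plan — status full-time ✓; service 509 days ≥ 4 weeks (≈28 days) ✓; dept Research ✗ → not eligible.
Tuition Reimbursement — status full-time ✓ (not excluded); 37 hrs/wk ≥ 20 ✓; age 50 ≥ 25 ✓; site Newark ✗ (not Boise or Cork) → not eligible.
Fitness Allowance — service 509 days ≥ 45 days ✓; dept Research ✗ → not eligible.
Supplemental Life Insurance — status full-time ✓ (not excluded); service 509 days ≥ 12 months (≈360 days) ✓; 37 hrs/wk ≥ 15 ✓; grade IC6 ≥ IC3 ✓; not enrolled in Fitness Allowance ✗ → not eligible.
Phone Allowance — status full-time ✓ (not excluded); service 509 days ≥ 8 weeks (≈56 days) ✓; site Newark ✗ (not Hamburg, Lyon, or Albany) → not eligible.
Annual Bonus Plan — status full-time ✓ (not excluded); service 509 days ≥ 2 months (≈60 days) ✓; rating 4 ≥ 2 ✓; age 50 ≥ 18 ✓; 37 hrs/wk ≥ 20 ✓ → eligible.
RSU Program — service 509 days < 18 months (≈540 days) ✗ → not eligible.
401(k) Company Match — status full-time ✓ (not excluded); service 509 days ≥ 12 months (≈360 days) ✓; grade IC6 ≥ IC3 ✓; dept Research ✓ → eligible.

Annual Bonus Plan, 401(k) Company Match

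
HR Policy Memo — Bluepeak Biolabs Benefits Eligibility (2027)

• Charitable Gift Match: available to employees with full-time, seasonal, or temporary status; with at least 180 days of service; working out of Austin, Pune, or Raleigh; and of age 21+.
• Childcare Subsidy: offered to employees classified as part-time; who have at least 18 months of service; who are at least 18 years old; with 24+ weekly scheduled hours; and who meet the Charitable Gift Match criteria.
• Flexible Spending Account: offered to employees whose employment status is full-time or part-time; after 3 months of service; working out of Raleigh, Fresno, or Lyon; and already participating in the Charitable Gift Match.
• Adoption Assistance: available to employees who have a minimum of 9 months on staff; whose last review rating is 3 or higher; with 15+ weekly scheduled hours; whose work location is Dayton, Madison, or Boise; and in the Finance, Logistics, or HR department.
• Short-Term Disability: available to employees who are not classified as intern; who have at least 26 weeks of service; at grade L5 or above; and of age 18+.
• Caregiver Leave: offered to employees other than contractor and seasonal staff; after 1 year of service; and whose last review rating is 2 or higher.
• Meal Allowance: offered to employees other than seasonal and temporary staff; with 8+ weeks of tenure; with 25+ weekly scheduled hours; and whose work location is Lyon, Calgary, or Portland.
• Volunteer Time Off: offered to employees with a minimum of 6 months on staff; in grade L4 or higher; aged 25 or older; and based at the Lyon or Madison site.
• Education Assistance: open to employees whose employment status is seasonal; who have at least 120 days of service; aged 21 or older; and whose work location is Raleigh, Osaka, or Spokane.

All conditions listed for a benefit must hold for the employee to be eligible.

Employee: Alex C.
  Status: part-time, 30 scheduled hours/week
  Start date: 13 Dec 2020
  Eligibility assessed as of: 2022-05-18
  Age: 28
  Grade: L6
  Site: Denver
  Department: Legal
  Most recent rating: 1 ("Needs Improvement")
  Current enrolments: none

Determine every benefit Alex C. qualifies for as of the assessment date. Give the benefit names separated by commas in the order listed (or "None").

Short-Term Disability

Service from 13 Dec 2020 to 2022-05-18: 521 days.
Charitable Gift Match — status part-time ✗ (requires full-time, seasonal, or temporary) → not eligible.
Childcare Subsidy — status part-time ✓; service 521 days < 18 months (≈540 days) ✗ → not eligible.
Flexible Spending Account — status part-time ✓; service 521 days ≥ 3 months (≈90 days) ✓; site Denver ✗ (not Raleigh, Fresno, or Lyon) → not eligible.
Adoption Assistance — service 521 days ≥ 9 months (≈270 days) ✓; rating 1 < 3 ✗ → not eligible.
Short-Term Disability — status part-time ✓ (not excluded); service 521 days ≥ 26 weeks (≈182 days) ✓; grade L6 ≥ L5 ✓; age 28 ≥ 18 ✓ → eligible.
Caregiver Leave — status part-time ✓ (not excluded); service 521 days ≥ 1 year (≈365 days) ✓; rating 1 < 2 ✗ → not eligible.
Meal Allowance — status part-time ✓ (not excluded); service 521 days ≥ 8 weeks (≈56 days) ✓; 30 hrs/wk ≥ 25 ✓; site Denver ✗ (not Lyon, Calgary, or Portland) → not eligible.
Volunteer Time Off — service 521 days ≥ 6 months (≈180 days) ✓; grade L6 ≥ L4 ✓; age 28 ≥ 25 ✓; site Denver ✗ (not Lyon or Madison) → not eligible.
Education Assistance — status part-time ✗ (requires seasonal) → not eligible.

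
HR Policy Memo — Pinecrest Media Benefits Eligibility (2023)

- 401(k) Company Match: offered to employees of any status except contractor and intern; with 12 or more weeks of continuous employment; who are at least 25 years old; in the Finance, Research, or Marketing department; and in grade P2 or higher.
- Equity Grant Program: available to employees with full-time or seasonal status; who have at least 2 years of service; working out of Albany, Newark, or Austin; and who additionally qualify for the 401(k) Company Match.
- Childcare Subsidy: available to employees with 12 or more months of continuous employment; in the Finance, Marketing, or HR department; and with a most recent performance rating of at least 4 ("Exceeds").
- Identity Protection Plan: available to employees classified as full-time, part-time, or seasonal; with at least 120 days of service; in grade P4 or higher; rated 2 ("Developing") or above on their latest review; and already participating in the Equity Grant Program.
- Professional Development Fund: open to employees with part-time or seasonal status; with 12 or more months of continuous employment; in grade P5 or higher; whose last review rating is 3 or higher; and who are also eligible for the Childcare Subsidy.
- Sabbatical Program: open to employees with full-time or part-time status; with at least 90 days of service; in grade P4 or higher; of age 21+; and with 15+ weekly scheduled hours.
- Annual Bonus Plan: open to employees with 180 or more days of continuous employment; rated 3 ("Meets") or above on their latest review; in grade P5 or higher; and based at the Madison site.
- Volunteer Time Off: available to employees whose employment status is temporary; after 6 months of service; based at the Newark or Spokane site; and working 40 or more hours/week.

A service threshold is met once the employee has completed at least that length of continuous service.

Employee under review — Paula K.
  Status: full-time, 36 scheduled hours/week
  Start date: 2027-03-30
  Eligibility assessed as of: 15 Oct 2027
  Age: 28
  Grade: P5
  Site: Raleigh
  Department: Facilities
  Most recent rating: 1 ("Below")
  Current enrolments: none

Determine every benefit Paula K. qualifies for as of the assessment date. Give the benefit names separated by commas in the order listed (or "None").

Sabbatical Program

Service from 2027-03-30 to 15 Oct 2027: 199 days.
401(k) Company Match — status full-time ✓ (not excluded); service 199 days ≥ 12 weeks (≈84 days) ✓; age 28 ≥ 25 ✓; dept Facilities ✗ → not eligible.
Equity Grant Program — status full-time ✓; service 199 days < 2 years (≈730 days) ✗ → not eligible.
Childcare Subsidy — service 199 days < 12 months (≈360 days) ✗ → not eligible.
Identity Protection Plan — status full-time ✓; service 199 days ≥ 120 days ✓; grade P5 ≥ P4 ✓; rating 1 < 2 ✗ → not eligible.
Professional Development Fund — status full-time ✗ (requires part-time or seasonal) → not eligible.
Sabbatical Program — status full-time ✓; service 199 days ≥ 90 days ✓; grade P5 ≥ P4 ✓; age 28 ≥ 21 ✓; 36 hrs/wk ≥ 15 ✓ → eligible.
Annual Bonus Plan — service 199 days ≥ 180 days ✓; rating 1 < 3 ✗ → not eligible.
Volunteer Time Off — status full-time ✗ (requires temporary) → not eligible.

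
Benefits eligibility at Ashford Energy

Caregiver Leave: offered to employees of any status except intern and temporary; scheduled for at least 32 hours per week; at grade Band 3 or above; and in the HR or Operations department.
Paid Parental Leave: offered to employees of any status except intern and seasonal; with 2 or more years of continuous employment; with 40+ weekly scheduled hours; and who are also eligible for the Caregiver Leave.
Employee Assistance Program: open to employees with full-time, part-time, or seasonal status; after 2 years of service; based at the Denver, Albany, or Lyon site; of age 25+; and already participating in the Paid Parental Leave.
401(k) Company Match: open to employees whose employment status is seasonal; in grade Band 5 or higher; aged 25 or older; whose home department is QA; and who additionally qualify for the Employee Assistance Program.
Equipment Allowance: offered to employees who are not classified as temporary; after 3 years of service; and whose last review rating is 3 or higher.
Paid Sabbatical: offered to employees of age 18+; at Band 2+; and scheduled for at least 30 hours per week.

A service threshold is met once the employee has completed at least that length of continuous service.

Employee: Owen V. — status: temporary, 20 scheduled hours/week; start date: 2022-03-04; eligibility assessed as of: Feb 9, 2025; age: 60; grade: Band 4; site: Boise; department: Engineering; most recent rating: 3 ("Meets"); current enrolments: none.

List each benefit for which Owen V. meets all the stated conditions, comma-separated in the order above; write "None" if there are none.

Service from 2022-03-04 to Feb 9, 2025: 1073 days.
Caregiver Leave — status temporary ✗ (excluded) → not eligible.
Paid Parental Leave — status temporary ✓ (not excluded); service 1073 days ≥ 2 years (≈730 days) ✓; 20 hrs/wk < 40 ✗ → not eligible.
Employee Assistance Program — status temporary ✗ (requires full-time, part-time, or seasonal) → not eligible.
401(k) Company Match — status temporary ✗ (requires seasonal) → not eligible.
Equipment Allowance — status temporary ✗ (excluded) → not eligible.
Paid Sabbatical — age 60 ≥ 18 ✓; grade Band 4 ≥ Band 2 ✓; 20 hrs/wk < 30 ✗ → not eligible.

None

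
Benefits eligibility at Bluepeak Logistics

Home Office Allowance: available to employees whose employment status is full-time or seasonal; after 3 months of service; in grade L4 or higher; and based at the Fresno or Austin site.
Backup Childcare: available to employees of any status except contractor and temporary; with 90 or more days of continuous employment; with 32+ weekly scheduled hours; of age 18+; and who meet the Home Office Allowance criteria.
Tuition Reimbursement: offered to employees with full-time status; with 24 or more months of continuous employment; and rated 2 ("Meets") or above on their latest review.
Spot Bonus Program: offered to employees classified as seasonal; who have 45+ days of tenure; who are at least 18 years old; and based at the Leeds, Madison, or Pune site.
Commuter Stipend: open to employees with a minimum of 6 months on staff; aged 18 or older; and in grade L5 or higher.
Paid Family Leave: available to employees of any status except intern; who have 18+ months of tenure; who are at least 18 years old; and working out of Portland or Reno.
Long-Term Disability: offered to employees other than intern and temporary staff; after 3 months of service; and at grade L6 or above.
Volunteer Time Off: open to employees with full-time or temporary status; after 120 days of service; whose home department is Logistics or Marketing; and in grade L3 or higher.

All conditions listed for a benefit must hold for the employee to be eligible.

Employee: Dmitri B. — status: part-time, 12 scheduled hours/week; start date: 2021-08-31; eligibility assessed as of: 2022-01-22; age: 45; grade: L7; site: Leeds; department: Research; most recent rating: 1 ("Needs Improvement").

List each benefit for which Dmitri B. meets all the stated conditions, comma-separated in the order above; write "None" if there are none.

Service from 2021-08-31 to 2022-01-22: 144 days.
Home Office Allowance — status part-time ✗ (requires full-time or seasonal) → not eligible.
Backup Childcare — status part-time ✓ (not excluded); service 144 days ≥ 90 days ✓; 12 hrs/wk < 32 ✗ → not eligible.
Tuition Reimbursement — status part-time ✗ (requires full-time) → not eligible.
Spot Bonus Program — status part-time ✗ (requires seasonal) → not eligible.
Commuter Stipend — service 144 days < 6 months (≈180 days) ✗ → not eligible.
Paid Family Leave — status part-time ✓ (not excluded); service 144 days < 18 months (≈540 days) ✗ → not eligible.
Long-Term Disability — status part-time ✓ (not excluded); service 144 days ≥ 3 months (≈90 days) ✓; grade L7 ≥ L6 ✓ → eligible.
Volunteer Time Off — status part-time ✗ (requires full-time or temporary) → not eligible.

Long-Term Disability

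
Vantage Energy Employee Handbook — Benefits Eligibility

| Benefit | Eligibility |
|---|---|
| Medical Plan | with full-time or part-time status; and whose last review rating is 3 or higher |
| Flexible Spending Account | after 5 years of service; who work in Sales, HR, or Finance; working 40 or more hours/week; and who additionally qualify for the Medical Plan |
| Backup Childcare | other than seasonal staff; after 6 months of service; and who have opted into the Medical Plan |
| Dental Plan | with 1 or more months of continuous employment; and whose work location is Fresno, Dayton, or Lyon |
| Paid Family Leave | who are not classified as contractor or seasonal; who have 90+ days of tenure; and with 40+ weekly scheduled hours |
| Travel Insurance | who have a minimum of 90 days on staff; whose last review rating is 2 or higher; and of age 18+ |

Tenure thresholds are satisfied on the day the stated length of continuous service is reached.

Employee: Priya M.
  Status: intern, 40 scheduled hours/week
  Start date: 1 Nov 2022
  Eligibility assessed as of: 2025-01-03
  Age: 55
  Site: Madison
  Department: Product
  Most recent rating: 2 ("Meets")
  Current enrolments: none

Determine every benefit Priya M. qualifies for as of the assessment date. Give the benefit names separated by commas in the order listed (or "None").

Paid Family Leave, Travel Insurance

Service from 1 Nov 2022 to 2025-01-03: 794 days.
Medical Plan — status intern ✗ (requires full-time or part-time) → not eligible.
Flexible Spending Account — service 794 days < 5 years (≈1825 days) ✗ → not eligible.
Backup Childcare — status intern ✓ (not excluded); service 794 days ≥ 6 months (≈180 days) ✓; not enrolled in Medical Plan ✗ → not eligible.
Dental Plan — service 794 days ≥ 1 month (≈30 days) ✓; site Madison ✗ (not Fresno, Dayton, or Lyon) → not eligible.
Paid Family Leave — status intern ✓ (not excluded); service 794 days ≥ 90 days ✓; 40 hrs/wk ≥ 40 ✓ → eligible.
Travel Insurance — service 794 days ≥ 90 days ✓; rating 2 ≥ 2 ✓; age 55 ≥ 18 ✓ → eligible.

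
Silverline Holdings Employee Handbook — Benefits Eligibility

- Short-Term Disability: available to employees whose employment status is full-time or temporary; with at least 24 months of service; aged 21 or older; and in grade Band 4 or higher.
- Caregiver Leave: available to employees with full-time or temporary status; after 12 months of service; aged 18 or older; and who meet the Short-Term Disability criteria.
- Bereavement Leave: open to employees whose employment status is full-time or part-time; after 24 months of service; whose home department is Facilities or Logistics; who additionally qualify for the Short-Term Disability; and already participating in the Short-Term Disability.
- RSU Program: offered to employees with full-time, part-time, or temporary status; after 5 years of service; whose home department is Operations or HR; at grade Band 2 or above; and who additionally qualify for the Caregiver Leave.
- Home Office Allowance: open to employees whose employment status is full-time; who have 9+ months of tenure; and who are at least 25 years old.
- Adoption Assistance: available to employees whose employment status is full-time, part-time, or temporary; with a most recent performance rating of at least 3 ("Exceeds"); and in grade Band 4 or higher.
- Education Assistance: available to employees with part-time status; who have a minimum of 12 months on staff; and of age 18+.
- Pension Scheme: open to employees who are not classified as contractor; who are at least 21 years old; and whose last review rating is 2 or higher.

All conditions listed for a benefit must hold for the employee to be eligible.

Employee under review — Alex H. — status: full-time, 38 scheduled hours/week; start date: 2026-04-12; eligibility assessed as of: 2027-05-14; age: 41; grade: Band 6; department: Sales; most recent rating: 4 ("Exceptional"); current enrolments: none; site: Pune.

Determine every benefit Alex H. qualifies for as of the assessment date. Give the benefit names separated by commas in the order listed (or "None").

Service from 2026-04-12 to 2027-05-14: 397 days.
Short-Term Disability — status full-time ✓; service 397 days < 24 months (≈720 days) ✗ → not eligible.
Caregiver Leave — status full-time ✓; service 397 days ≥ 12 months (≈360 days) ✓; age 41 ≥ 18 ✓; not eligible for Short-Term Disability ✗ → not eligible.
Bereavement Leave — status full-time ✓; service 397 days < 24 months (≈720 days) ✗ → not eligible.
RSU Program — status full-time ✓; service 397 days < 5 years (≈1825 days) ✗ → not eligible.
Home Office Allowance — status full-time ✓; service 397 days ≥ 9 months (≈270 days) ✓; age 41 ≥ 25 ✓ → eligible.
Adoption Assistance — status full-time ✓; rating 4 ≥ 3 ✓; grade Band 6 ≥ Band 4 ✓ → eligible.
Education Assistance — status full-time ✗ (requires part-time) → not eligible.
Pension Scheme — status full-time ✓ (not excluded); age 41 ≥ 21 ✓; rating 4 ≥ 2 ✓ → eligible.

Home Office Allowance, Adoption Assistance, Pension Scheme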